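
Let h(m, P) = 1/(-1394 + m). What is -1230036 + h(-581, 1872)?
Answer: -2429321101/1975 ≈ -1.2300e+6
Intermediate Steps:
-1230036 + h(-581, 1872) = -1230036 + 1/(-1394 - 581) = -1230036 + 1/(-1975) = -1230036 - 1/1975 = -2429321101/1975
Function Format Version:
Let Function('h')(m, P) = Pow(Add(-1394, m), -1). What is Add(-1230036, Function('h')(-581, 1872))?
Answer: Rational(-2429321101, 1975) ≈ -1.2300e+6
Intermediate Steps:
Add(-1230036, Function('h')(-581, 1872)) = Add(-1230036, Pow(Add(-1394, -581), -1)) = Add(-1230036, Pow(-1975, -1)) = Add(-1230036, Rational(-1, 1975)) = Rational(-2429321101, 1975)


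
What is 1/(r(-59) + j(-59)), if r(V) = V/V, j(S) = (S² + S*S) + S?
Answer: 1/6904 ≈ 0.00014484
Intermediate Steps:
j(S) = S + 2*S² (j(S) = (S² + S²) + S = 2*S² + S = S + 2*S²)
r(V) = 1
1/(r(-59) + j(-59)) = 1/(1 - 59*(1 + 2*(-59))) = 1/(1 - 59*(1 - 118)) = 1/(1 - 59*(-117)) = 1/(1 + 6903) = 1/6904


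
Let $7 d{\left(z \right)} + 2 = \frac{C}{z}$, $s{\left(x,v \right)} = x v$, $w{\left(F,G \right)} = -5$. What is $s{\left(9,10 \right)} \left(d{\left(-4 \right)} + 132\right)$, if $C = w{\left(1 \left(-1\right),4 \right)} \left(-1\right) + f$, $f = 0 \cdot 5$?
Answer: $\frac{165735}{14} \approx 11838.0$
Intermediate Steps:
$f = 0$
$C = 5$ ($C = \left(-5\right) \left(-1\right) + 0 = 5 + 0 = 5$)
$s{\left(x,v \right)} = v x$
$d{\left(z \right)} = - \frac{2}{7} + \frac{5}{7 z}$ ($d{\left(z \right)} = - \frac{2}{7} + \frac{5 \frac{1}{z}}{7} = - \frac{2}{7} + \frac{5}{7 z}$)
$s{\left(9,10 \right)} \left(d{\left(-4 \right)} + 132\right) = 10 \cdot 9 \left(\frac{5 - -8}{7 \left(-4\right)} + 132\right) = 90 \left(\frac{1}{7} \left(- \frac{1}{4}\right) \left(5 + 8\right) + 132\right) = 90 \left(\frac{1}{7} \left(- \frac{1}{4}\right) 13 + 132\right) = 90 \left(- \frac{13}{28} + 132\right) = 90 \cdot \frac{3683}{28} = \frac{165735}{14}$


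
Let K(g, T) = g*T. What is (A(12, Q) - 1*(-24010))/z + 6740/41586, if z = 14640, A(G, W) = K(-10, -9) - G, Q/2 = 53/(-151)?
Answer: 7641647/4227910 ≈ 1.8074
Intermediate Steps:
K(g, T) = T*g
Q = -106/151 (Q = 2*(53/(-151)) = 2*(53*(-1/151)) = 2*(-53/151) = -106/151 ≈ -0.70199)
A(G, W) = 90 - G (A(G, W) = -9*(-10) - G = 90 - G)
(A(12, Q) - 1*(-24010))/z + 6740/41586 = ((90 - 1*12) - 1*(-24010))/14640 + 6740/41586 = ((90 - 12) + 24010)*(1/14640) + 6740*(1/41586) = (78 + 24010)*(1/14640) + 3370/20793 = 24088*(1/14640) + 3370/20793 = 3011/1830 + 3370/20793 = 7641647/4227910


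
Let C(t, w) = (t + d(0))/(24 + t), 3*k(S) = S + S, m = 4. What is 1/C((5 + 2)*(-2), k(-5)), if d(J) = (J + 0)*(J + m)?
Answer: -5/7 ≈ -0.71429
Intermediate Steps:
d(J) = J*(4 + J) (d(J) = (J + 0)*(J + 4) = J*(4 + J))
k(S) = 2*S/3 (k(S) = (S + S)/3 = (2*S)/3 = 2*S/3)
C(t, w) = t/(24 + t) (C(t, w) = (t + 0*(4 + 0))/(24 + t) = (t + 0*4)/(24 + t) = (t + 0)/(24 + t) = t/(24 + t))
1/C((5 + 2)*(-2), k(-5)) = 1/(((5 + 2)*(-2))/(24 + (5 + 2)*(-2))) = 1/((7*(-2))/(24 + 7*(-2))) = 1/(-14/(24 - 14)) = 1/(-14/10) = 1/(-14*⅒) = 1/(-7/5) = -5/7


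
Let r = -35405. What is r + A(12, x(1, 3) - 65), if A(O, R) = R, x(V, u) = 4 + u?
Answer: -35463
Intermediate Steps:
r + A(12, x(1, 3) - 65) = -35405 + ((4 + 3) - 65) = -35405 + (7 - 65) = -35405 - 58 = -35463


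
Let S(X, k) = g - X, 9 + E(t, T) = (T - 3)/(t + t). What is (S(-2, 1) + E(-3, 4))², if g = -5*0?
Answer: 1849/36 ≈ 51.361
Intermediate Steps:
g = 0
E(t, T) = -9 + (-3 + T)/(2*t) (E(t, T) = -9 + (T - 3)/(t + t) = -9 + (-3 + T)/((2*t)) = -9 + (-3 + T)*(1/(2*t)) = -9 + (-3 + T)/(2*t))
S(X, k) = -X (S(X, k) = 0 - X = -X)
(S(-2, 1) + E(-3, 4))² = (-1*(-2) + (½)*(-3 + 4 - 18*(-3))/(-3))² = (2 + (½)*(-⅓)*(-3 + 4 + 54))² = (2 + (½)*(-⅓)*55)² = (2 - 55/6)² = (-43/6)² = 1849/36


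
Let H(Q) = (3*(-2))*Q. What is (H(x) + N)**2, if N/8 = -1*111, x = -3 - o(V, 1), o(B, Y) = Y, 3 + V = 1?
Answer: 746496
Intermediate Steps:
V = -2 (V = -3 + 1 = -2)
x = -4 (x = -3 - 1*1 = -3 - 1 = -4)
H(Q) = -6*Q
N = -888 (N = 8*(-1*111) = 8*(-111) = -888)
(H(x) + N)**2 = (-6*(-4) - 888)**2 = (24 - 888)**2 = (-864)**2 = 746496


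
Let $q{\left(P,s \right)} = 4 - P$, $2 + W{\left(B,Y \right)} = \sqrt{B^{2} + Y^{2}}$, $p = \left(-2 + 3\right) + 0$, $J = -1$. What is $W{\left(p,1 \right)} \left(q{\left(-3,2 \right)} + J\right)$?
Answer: $-12 + 6 \sqrt{2} \approx -3.5147$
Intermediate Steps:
$p = 1$ ($p = 1 + 0 = 1$)
$W{\left(B,Y \right)} = -2 + \sqrt{B^{2} + Y^{2}}$
$W{\left(p,1 \right)} \left(q{\left(-3,2 \right)} + J\right) = \left(-2 + \sqrt{1^{2} + 1^{2}}\right) \left(\left(4 - -3\right) - 1\right) = \left(-2 + \sqrt{1 + 1}\right) \left(\left(4 + 3\right) - 1\right) = \left(-2 + \sqrt{2}\right) \left(7 - 1\right) = \left(-2 + \sqrt{2}\right) 6 = -12 + 6 \sqrt{2}$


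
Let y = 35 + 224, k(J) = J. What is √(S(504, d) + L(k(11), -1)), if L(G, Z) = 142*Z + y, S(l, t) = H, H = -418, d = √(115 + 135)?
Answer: I*√301 ≈ 17.349*I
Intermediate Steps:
d = 5*√10 (d = √250 = 5*√10 ≈ 15.811)
y = 259
S(l, t) = -418
L(G, Z) = 259 + 142*Z (L(G, Z) = 142*Z + 259 = 259 + 142*Z)
√(S(504, d) + L(k(11), -1)) = √(-418 + (259 + 142*(-1))) = √(-418 + (259 - 142)) = √(-418 + 117) = √(-301) = I*√301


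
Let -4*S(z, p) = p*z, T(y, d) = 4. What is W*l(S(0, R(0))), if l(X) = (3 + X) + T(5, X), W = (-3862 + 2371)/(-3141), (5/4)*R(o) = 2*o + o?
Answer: 3479/1047 ≈ 3.3228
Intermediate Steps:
R(o) = 12*o/5 (R(o) = 4*(2*o + o)/5 = 4*(3*o)/5 = 12*o/5)
S(z, p) = -p*z/4
W = 497/1047 (W = -1491*(-1/3141) = 497/1047 ≈ 0.47469)
l(X) = 7 + X (l(X) = (3 + X) + 4 = 7 + X)
W*l(S(0, R(0))) = 497*(7 - 1/4*(12/5)*0*0)/1047 = 497*(7 - 1/4*0*0)/1047 = 497*(7 + 0)/1047 = (497/1047)*7 = 3479/1047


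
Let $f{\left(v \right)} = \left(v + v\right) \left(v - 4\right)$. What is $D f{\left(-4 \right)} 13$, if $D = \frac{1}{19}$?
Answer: $\frac{832}{19} \approx 43.789$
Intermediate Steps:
$D = \frac{1}{19} \approx 0.052632$
$f{\left(v \right)} = 2 v \left(-4 + v\right)$
$D f{\left(-4 \right)} 13 = \frac{2 \left(-4\right) \left(-4 - 4\right)}{19} \cdot 13 = \frac{2 \left(-4\right) \left(-8\right)}{19} \cdot 13 = \frac{1}{19} \cdot 64 \cdot 13 = \frac{64}{19} \cdot 13 = \frac{832}{19}$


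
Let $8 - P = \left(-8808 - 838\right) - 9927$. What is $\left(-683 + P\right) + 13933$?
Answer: $32831$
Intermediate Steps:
$P = 19581$ ($P = 8 - \left(\left(-8808 - 838\right) - 9927\right) = 8 - \left(-9646 - 9927\right) = 8 - -19573 = 8 + 19573 = 19581$)
$\left(-683 + P\right) + 13933 = \left(-683 + 19581\right) + 13933 = 18898 + 13933 = 32831$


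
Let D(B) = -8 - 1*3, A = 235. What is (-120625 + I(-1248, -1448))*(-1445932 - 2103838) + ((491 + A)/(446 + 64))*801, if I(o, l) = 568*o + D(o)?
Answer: 250285408371921/85 ≈ 2.9445e+12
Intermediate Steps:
D(B) = -11 (D(B) = -8 - 3 = -11)
I(o, l) = -11 + 568*o (I(o, l) = 568*o - 11 = -11 + 568*o)
(-120625 + I(-1248, -1448))*(-1445932 - 2103838) + ((491 + A)/(446 + 64))*801 = (-120625 + (-11 + 568*(-1248)))*(-1445932 - 2103838) + ((491 + 235)/(446 + 64))*801 = (-120625 + (-11 - 708864))*(-3549770) + (726/510)*801 = (-120625 - 708875)*(-3549770) + (726*(1/510))*801 = -829500*(-3549770) + (121/85)*801 = 2944534215000 + 96921/85 = 250285408371921/85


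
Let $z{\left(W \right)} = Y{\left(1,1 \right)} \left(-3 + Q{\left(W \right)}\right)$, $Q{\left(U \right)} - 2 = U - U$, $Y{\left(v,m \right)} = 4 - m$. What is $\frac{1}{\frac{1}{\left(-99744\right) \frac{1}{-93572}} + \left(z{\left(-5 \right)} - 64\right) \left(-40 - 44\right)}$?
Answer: $\frac{24936}{140363201} \approx 0.00017765$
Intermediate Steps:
$Q{\left(U \right)} = 2$ ($Q{\left(U \right)} = 2 + \left(U - U\right) = 2 + 0 = 2$)
$z{\left(W \right)} = -3$ ($z{\left(W \right)} = \left(4 - 1\right) \left(-3 + 2\right) = \left(4 - 1\right) \left(-1\right) = 3 \left(-1\right) = -3$)
$\frac{1}{\frac{1}{\left(-99744\right) \frac{1}{-93572}} + \left(z{\left(-5 \right)} - 64\right) \left(-40 - 44\right)} = \frac{1}{\frac{1}{\left(-99744\right) \frac{1}{-93572}} + \left(-3 - 64\right) \left(-40 - 44\right)} = \frac{1}{\frac{1}{\left(-99744\right) \left(- \frac{1}{93572}\right)} + \left(-3 - 64\right) \left(-84\right)} = \frac{1}{\frac{1}{\frac{24936}{23393}} - -5628} = \frac{1}{\frac{23393}{24936} + 5628} = \frac{1}{\frac{140363201}{24936}} = \frac{24936}{140363201}$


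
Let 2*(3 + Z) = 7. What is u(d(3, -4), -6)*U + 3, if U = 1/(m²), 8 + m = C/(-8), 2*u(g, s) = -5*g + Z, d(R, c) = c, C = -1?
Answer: 12563/3969 ≈ 3.1653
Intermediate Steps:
Z = ½ (Z = -3 + (½)*7 = -3 + 7/2 = ½ ≈ 0.50000)
u(g, s) = ¼ - 5*g/2 (u(g, s) = (-5*g + ½)/2 = (½ - 5*g)/2 = ¼ - 5*g/2)
m = -63/8 (m = -8 - 1/(-8) = -8 - 1*(-⅛) = -8 + ⅛ = -63/8 ≈ -7.8750)
U = 64/3969 (U = 1/((-63/8)²) = 1/(3969/64) = 64/3969 ≈ 0.016125)
u(d(3, -4), -6)*U + 3 = (¼ - 5/2*(-4))*(64/3969) + 3 = (¼ + 10)*(64/3969) + 3 = (41/4)*(64/3969) + 3 = 656/3969 + 3 = 12563/3969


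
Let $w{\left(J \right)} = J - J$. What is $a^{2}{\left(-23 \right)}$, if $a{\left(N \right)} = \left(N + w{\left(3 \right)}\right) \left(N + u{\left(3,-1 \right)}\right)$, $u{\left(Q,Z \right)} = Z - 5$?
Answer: $444889$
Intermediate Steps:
$u{\left(Q,Z \right)} = -5 + Z$
$w{\left(J \right)} = 0$
$a{\left(N \right)} = N \left(-6 + N\right)$ ($a{\left(N \right)} = \left(N + 0\right) \left(N - 6\right) = N \left(N - 6\right) = N \left(-6 + N\right)$)
$a^{2}{\left(-23 \right)} = \left(- 23 \left(-6 - 23\right)\right)^{2} = \left(\left(-23\right) \left(-29\right)\right)^{2} = 667^{2} = 444889$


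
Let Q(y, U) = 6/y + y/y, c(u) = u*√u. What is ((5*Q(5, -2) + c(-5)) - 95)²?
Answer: 6931 + 840*I*√5 ≈ 6931.0 + 1878.3*I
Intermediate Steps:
c(u) = u^(3/2)
Q(y, U) = 1 + 6/y (Q(y, U) = 6/y + 1 = 1 + 6/y)
((5*Q(5, -2) + c(-5)) - 95)² = ((5*((6 + 5)/5) + (-5)^(3/2)) - 95)² = ((5*((⅕)*11) - 5*I*√5) - 95)² = ((5*(11/5) - 5*I*√5) - 95)² = ((11 - 5*I*√5) - 95)² = (-84 - 5*I*√5)²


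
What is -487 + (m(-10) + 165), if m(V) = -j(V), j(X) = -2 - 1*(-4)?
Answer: -324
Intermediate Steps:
j(X) = 2 (j(X) = -2 + 4 = 2)
m(V) = -2 (m(V) = -1*2 = -2)
-487 + (m(-10) + 165) = -487 + (-2 + 165) = -487 + 163 = -324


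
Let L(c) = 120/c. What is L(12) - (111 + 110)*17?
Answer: -3747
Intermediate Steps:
L(12) - (111 + 110)*17 = 120/12 - (111 + 110)*17 = 120*(1/12) - 221*17 = 10 - 1*3757 = 10 - 3757 = -3747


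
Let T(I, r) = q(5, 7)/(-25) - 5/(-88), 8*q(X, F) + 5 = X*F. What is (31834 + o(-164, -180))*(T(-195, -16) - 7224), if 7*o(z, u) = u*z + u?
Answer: -400786621489/1540 ≈ -2.6025e+8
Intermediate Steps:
q(X, F) = -5/8 + F*X/8 (q(X, F) = -5/8 + (X*F)/8 = -5/8 + (F*X)/8 = -5/8 + F*X/8)
o(z, u) = u/7 + u*z/7 (o(z, u) = (u*z + u)/7 = (u + u*z)/7 = u/7 + u*z/7)
T(I, r) = -41/440 (T(I, r) = (-5/8 + (⅛)*7*5)/(-25) - 5/(-88) = (-5/8 + 35/8)*(-1/25) - 5*(-1/88) = (15/4)*(-1/25) + 5/88 = -3/20 + 5/88 = -41/440)
(31834 + o(-164, -180))*(T(-195, -16) - 7224) = (31834 + (⅐)*(-180)*(1 - 164))*(-41/440 - 7224) = (31834 + (⅐)*(-180)*(-163))*(-3178601/440) = (31834 + 29340/7)*(-3178601/440) = (252178/7)*(-3178601/440) = -400786621489/1540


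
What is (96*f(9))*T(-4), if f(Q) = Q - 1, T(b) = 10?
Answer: 7680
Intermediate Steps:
f(Q) = -1 + Q
(96*f(9))*T(-4) = (96*(-1 + 9))*10 = (96*8)*10 = 768*10 = 7680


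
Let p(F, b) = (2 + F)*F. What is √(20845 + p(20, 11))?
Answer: 3*√2365 ≈ 145.89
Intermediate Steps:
p(F, b) = F*(2 + F)
√(20845 + p(20, 11)) = √(20845 + 20*(2 + 20)) = √(20845 + 20*22) = √(20845 + 440) = √21285 = 3*√2365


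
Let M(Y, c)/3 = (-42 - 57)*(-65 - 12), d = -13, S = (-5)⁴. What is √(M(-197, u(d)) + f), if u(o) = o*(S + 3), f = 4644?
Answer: 3*√3057 ≈ 165.87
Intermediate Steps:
S = 625
u(o) = 628*o (u(o) = o*(625 + 3) = o*628 = 628*o)
M(Y, c) = 22869 (M(Y, c) = 3*((-42 - 57)*(-65 - 12)) = 3*(-99*(-77)) = 3*7623 = 22869)
√(M(-197, u(d)) + f) = √(22869 + 4644) = √27513 = 3*√3057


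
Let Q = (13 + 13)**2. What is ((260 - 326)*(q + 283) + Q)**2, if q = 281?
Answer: 1335756304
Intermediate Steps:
Q = 676 (Q = 26**2 = 676)
((260 - 326)*(q + 283) + Q)**2 = ((260 - 326)*(281 + 283) + 676)**2 = (-66*564 + 676)**2 = (-37224 + 676)**2 = (-36548)**2 = 1335756304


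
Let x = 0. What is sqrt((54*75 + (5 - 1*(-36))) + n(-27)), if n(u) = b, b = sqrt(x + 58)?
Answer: sqrt(4091 + sqrt(58)) ≈ 64.020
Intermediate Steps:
b = sqrt(58) (b = sqrt(0 + 58) = sqrt(58) ≈ 7.6158)
n(u) = sqrt(58)
sqrt((54*75 + (5 - 1*(-36))) + n(-27)) = sqrt((54*75 + (5 - 1*(-36))) + sqrt(58)) = sqrt((4050 + (5 + 36)) + sqrt(58)) = sqrt((4050 + 41) + sqrt(58)) = sqrt(4091 + sqrt(58))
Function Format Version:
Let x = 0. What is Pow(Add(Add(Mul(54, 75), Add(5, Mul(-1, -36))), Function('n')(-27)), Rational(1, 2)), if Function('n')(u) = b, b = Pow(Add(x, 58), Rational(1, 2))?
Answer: Pow(Add(4091, Pow(58, Rational(1, 2))), Rational(1, 2)) ≈ 64.020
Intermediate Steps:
b = Pow(58, Rational(1, 2)) (b = Pow(Add(0, 58), Rational(1, 2)) = Pow(58, Rational(1, 2)) ≈ 7.6158)
Function('n')(u) = Pow(58, Rational(1, 2))
Pow(Add(Add(Mul(54, 75), Add(5, Mul(-1, -36))), Function('n')(-27)), Rational(1, 2)) = Pow(Add(Add(Mul(54, 75), Add(5, Mul(-1, -36))), Pow(58, Rational(1, 2))), Rational(1, 2)) = Pow(Add(Add(4050, Add(5, 36)), Pow(58, Rational(1, 2))), Rational(1, 2)) = Pow(Add(Add(4050, 41), Pow(58, Rational(1, 2))), Rational(1, 2)) = Pow(Add(4091, Pow(58, Rational(1, 2))), Rational(1, 2))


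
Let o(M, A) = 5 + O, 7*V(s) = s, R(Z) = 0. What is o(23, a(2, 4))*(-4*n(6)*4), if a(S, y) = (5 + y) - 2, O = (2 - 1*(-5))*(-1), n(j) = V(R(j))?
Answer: 0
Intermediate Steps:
V(s) = s/7
n(j) = 0 (n(j) = (1/7)*0 = 0)
O = -7 (O = (2 + 5)*(-1) = 7*(-1) = -7)
a(S, y) = 3 + y
o(M, A) = -2 (o(M, A) = 5 - 7 = -2)
o(23, a(2, 4))*(-4*n(6)*4) = -2*(-4*0)*4 = -0*4 = -2*0 = 0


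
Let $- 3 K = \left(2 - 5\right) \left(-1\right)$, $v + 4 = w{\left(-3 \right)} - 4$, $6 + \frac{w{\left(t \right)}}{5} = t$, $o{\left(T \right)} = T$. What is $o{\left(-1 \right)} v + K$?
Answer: $52$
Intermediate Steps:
$w{\left(t \right)} = -30 + 5 t$
$v = -53$ ($v = -4 + \left(\left(-30 + 5 \left(-3\right)\right) - 4\right) = -4 - 49 = -53$)
$K = -1$ ($K = - \frac{\left(2 - 5\right) \left(-1\right)}{3} = - \frac{\left(-3\right) \left(-1\right)}{3} = \left(- \frac{1}{3}\right) 3 = -1$)
$o{\left(-1 \right)} v + K = \left(-1\right) \left(-53\right) - 1 = 53 - 1 = 52$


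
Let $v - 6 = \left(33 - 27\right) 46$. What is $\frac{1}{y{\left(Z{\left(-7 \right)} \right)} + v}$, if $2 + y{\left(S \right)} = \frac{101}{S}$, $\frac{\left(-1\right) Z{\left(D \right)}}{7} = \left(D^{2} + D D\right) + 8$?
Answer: $\frac{742}{207659} \approx 0.0035732$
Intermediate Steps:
$v = 282$ ($v = 6 + \left(33 - 27\right) 46 = 6 + 6 \cdot 46 = 6 + 276 = 282$)
$Z{\left(D \right)} = -56 - 14 D^{2}$ ($Z{\left(D \right)} = - 7 \left(\left(D^{2} + D D\right) + 8\right) = - 7 \left(\left(D^{2} + D^{2}\right) + 8\right) = - 7 \left(2 D^{2} + 8\right) = - 7 \left(8 + 2 D^{2}\right) = -56 - 14 D^{2}$)
$y{\left(S \right)} = -2 + \frac{101}{S}$
$\frac{1}{y{\left(Z{\left(-7 \right)} \right)} + v} = \frac{1}{\left(-2 + \frac{101}{-56 - 14 \left(-7\right)^{2}}\right) + 282} = \frac{1}{\left(-2 + \frac{101}{-56 - 686}\right) + 282} = \frac{1}{\left(-2 + \frac{101}{-742}\right) + 282} = \frac{1}{\left(-2 + 101 \left(- \frac{1}{742}\right)\right) + 282} = \frac{1}{\left(-2 - \frac{101}{742}\right) + 282} = \frac{1}{- \frac{1585}{742} + 282} = \frac{1}{\frac{207659}{742}} = \frac{742}{207659}$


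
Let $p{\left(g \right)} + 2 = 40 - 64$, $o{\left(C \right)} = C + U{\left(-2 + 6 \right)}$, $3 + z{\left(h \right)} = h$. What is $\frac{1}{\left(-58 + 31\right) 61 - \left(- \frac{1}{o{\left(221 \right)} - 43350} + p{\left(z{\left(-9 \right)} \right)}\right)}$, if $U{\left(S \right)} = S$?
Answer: $- \frac{43125}{69905626} \approx -0.0006169$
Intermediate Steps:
$z{\left(h \right)} = -3 + h$
$o{\left(C \right)} = 4 + C$ ($o{\left(C \right)} = C + \left(-2 + 6\right) = C + 4 = 4 + C$)
$p{\left(g \right)} = -26$ ($p{\left(g \right)} = -2 + \left(40 - 64\right) = -2 - 24 = -26$)
$\frac{1}{\left(-58 + 31\right) 61 - \left(- \frac{1}{o{\left(221 \right)} - 43350} + p{\left(z{\left(-9 \right)} \right)}\right)} = \frac{1}{\left(-58 + 31\right) 61 + \left(\frac{1}{\left(4 + 221\right) - 43350} - -26\right)} = \frac{1}{\left(-27\right) 61 + \left(\frac{1}{225 - 43350} + 26\right)} = \frac{1}{-1647 + \left(\frac{1}{-43125} + 26\right)} = \frac{1}{-1647 + \left(- \frac{1}{43125} + 26\right)} = \frac{1}{-1647 + \frac{1121249}{43125}} = \frac{1}{- \frac{69905626}{43125}} = - \frac{43125}{69905626}$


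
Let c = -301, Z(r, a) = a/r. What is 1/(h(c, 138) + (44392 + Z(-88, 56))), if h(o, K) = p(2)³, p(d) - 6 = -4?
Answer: 11/488393 ≈ 2.2523e-5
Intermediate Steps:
p(d) = 2 (p(d) = 6 - 4 = 2)
h(o, K) = 8 (h(o, K) = 2³ = 8)
1/(h(c, 138) + (44392 + Z(-88, 56))) = 1/(8 + (44392 + 56/(-88))) = 1/(8 + (44392 + 56*(-1/88))) = 1/(8 + (44392 - 7/11)) = 1/(8 + 488305/11) = 1/(488393/11) = 11/488393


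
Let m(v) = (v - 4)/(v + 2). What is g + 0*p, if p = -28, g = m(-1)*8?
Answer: -40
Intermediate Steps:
m(v) = (-4 + v)/(2 + v)
g = -40 (g = ((-4 - 1)/(2 - 1))*8 = (-5/1)*8 = (1*(-5))*8 = -5*8 = -40)
g + 0*p = -40 + 0*(-28) = -40 + 0 = -40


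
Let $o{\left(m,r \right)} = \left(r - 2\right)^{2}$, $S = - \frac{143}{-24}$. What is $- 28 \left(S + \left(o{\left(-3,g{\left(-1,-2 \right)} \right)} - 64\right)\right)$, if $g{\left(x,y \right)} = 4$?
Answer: $\frac{9079}{6} \approx 1513.2$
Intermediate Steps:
$S = \frac{143}{24}$ ($S = \left(-143\right) \left(- \frac{1}{24}\right) = \frac{143}{24} \approx 5.9583$)
$o{\left(m,r \right)} = \left(-2 + r\right)^{2}$
$- 28 \left(S + \left(o{\left(-3,g{\left(-1,-2 \right)} \right)} - 64\right)\right) = - 28 \left(\frac{143}{24} - \left(64 - \left(-2 + 4\right)^{2}\right)\right) = - 28 \left(\frac{143}{24} - \left(64 - 2^{2}\right)\right) = - 28 \left(\frac{143}{24} + \left(4 - 64\right)\right) = - 28 \left(\frac{143}{24} - 60\right) = \left(-28\right) \left(- \frac{1297}{24}\right) = \frac{9079}{6}$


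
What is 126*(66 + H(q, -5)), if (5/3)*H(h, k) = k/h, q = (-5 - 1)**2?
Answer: 16611/2 ≈ 8305.5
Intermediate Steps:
q = 36 (q = (-6)**2 = 36)
H(h, k) = 3*k/(5*h) (H(h, k) = 3*(k/h)/5 = 3*k/(5*h))
126*(66 + H(q, -5)) = 126*(66 + (3/5)*(-5)/36) = 126*(66 + (3/5)*(-5)*(1/36)) = 126*(66 - 1/12) = 126*(791/12) = 16611/2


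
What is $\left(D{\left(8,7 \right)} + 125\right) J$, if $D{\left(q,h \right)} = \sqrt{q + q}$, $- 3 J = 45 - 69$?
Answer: $1032$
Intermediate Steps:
$J = 8$ ($J = - \frac{45 - 69}{3} = \left(- \frac{1}{3}\right) \left(-24\right) = 8$)
$D{\left(q,h \right)} = \sqrt{2} \sqrt{q}$ ($D{\left(q,h \right)} = \sqrt{2 q} = \sqrt{2} \sqrt{q}$)
$\left(D{\left(8,7 \right)} + 125\right) J = \left(\sqrt{2} \sqrt{8} + 125\right) 8 = \left(\sqrt{2} \cdot 2 \sqrt{2} + 125\right) 8 = \left(4 + 125\right) 8 = 129 \cdot 8 = 1032$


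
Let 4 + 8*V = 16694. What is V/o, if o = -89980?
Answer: -1669/71984 ≈ -0.023186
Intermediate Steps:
V = 8345/4 (V = -½ + (⅛)*16694 = -½ + 8347/4 = 8345/4 ≈ 2086.3)
V/o = (8345/4)/(-89980) = (8345/4)*(-1/89980) = -1669/71984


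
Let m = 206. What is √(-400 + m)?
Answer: I*√194 ≈ 13.928*I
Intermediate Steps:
√(-400 + m) = √(-400 + 206) = √(-194) = I*√194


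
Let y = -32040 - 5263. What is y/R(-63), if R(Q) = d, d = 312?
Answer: -37303/312 ≈ -119.56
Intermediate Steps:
y = -37303
R(Q) = 312
y/R(-63) = -37303/312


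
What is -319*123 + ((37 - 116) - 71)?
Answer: -39387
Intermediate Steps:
-319*123 + ((37 - 116) - 71) = -39237 + (-79 - 71) = -39237 - 150 = -39387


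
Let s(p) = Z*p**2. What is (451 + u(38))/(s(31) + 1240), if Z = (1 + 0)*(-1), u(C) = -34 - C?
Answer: 379/279 ≈ 1.3584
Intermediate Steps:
Z = -1 (Z = 1*(-1) = -1)
s(p) = -p**2
(451 + u(38))/(s(31) + 1240) = (451 + (-34 - 1*38))/(-1*31**2 + 1240) = (451 + (-34 - 38))/(-1*961 + 1240) = (451 - 72)/(-961 + 1240) = 379/279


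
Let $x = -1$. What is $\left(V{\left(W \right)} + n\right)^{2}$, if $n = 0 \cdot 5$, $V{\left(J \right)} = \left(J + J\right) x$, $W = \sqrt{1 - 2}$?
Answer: $-4$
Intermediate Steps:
$W = i$ ($W = \sqrt{-1} = i \approx 1.0 i$)
$V{\left(J \right)} = - 2 J$ ($V{\left(J \right)} = \left(J + J\right) \left(-1\right) = 2 J \left(-1\right) = - 2 J$)
$n = 0$
$\left(V{\left(W \right)} + n\right)^{2} = \left(- 2 i + 0\right)^{2} = \left(- 2 i\right)^{2} = -4$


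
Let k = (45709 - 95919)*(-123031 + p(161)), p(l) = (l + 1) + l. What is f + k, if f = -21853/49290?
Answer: 303684004215347/49290 ≈ 6.1612e+9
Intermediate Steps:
p(l) = 1 + 2*l (p(l) = (1 + l) + l = 1 + 2*l)
k = 6161168680 (k = (45709 - 95919)*(-123031 + (1 + 2*161)) = -50210*(-123031 + (1 + 322)) = -50210*(-123031 + 323) = -50210*(-122708) = 6161168680)
f = -21853/49290 (f = -21853*1/49290 = -21853/49290 ≈ -0.44336)
f + k = -21853/49290 + 6161168680 = 303684004215347/49290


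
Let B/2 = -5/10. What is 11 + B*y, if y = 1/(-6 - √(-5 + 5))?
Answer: 67/6 ≈ 11.167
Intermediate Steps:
B = -1 (B = 2*(-5/10) = 2*(-5*⅒) = 2*(-½) = -1)
y = -⅙ (y = 1/(-6 - √0) = 1/(-6 - 1*0) = 1/(-6 + 0) = 1/(-6) = -⅙ ≈ -0.16667)
11 + B*y = 11 - 1*(-⅙) = 11 + ⅙ = 67/6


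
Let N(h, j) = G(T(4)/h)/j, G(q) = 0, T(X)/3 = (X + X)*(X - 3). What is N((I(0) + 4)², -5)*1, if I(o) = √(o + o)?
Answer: 0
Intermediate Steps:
T(X) = 6*X*(-3 + X) (T(X) = 3*((X + X)*(X - 3)) = 3*((2*X)*(-3 + X)) = 3*(2*X*(-3 + X)) = 6*X*(-3 + X))
I(o) = √2*√o (I(o) = √(2*o) = √2*√o)
N(h, j) = 0 (N(h, j) = 0/j = 0)
N((I(0) + 4)², -5)*1 = 0*1 = 0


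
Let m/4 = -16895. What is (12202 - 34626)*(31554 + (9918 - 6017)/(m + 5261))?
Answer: -44094773915800/62319 ≈ -7.0757e+8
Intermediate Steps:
m = -67580 (m = 4*(-16895) = -67580)
(12202 - 34626)*(31554 + (9918 - 6017)/(m + 5261)) = (12202 - 34626)*(31554 + (9918 - 6017)/(-67580 + 5261)) = -22424*(31554 + 3901/(-62319)) = -22424*(31554 + 3901*(-1/62319)) = -22424*(31554 - 3901/62319) = -22424*1966409825/62319 = -44094773915800/62319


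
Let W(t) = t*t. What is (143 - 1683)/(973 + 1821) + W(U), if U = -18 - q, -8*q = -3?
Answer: 2739863/8128 ≈ 337.09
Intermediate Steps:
q = 3/8 (q = -1/8*(-3) = 3/8 ≈ 0.37500)
U = -147/8 (U = -18 - 1*3/8 = -18 - 3/8 = -147/8 ≈ -18.375)
W(t) = t**2
(143 - 1683)/(973 + 1821) + W(U) = (143 - 1683)/(973 + 1821) + (-147/8)**2 = -1540/2794 + 21609/64 = -1540*1/2794 + 21609/64 = -70/127 + 21609/64 = 2739863/8128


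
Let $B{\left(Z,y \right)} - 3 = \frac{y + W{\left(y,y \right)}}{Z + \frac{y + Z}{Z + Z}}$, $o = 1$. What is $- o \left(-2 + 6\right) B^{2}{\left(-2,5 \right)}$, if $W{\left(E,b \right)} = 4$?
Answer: $- \frac{36}{121} \approx -0.29752$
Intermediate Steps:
$B{\left(Z,y \right)} = 3 + \frac{4 + y}{Z + \frac{Z + y}{2 Z}}$ ($B{\left(Z,y \right)} = 3 + \frac{y + 4}{Z + \frac{y + Z}{Z + Z}} = 3 + \frac{4 + y}{Z + \frac{Z + y}{2 Z}}$)
$- o \left(-2 + 6\right) B^{2}{\left(-2,5 \right)} = - 1 \left(-2 + 6\right) \left(\frac{3 \cdot 5 + 6 \left(-2\right)^{2} + 11 \left(-2\right) + 2 \left(-2\right) 5}{-2 + 5 + 2 \left(-2\right)^{2}}\right)^{2} = - 1 \cdot 4 \left(\frac{15 + 6 \cdot 4 - 22 - 20}{-2 + 5 + 2 \cdot 4}\right)^{2} = - 4 \left(\frac{15 + 24 - 22 - 20}{-2 + 5 + 8}\right)^{2} = - 4 \left(\frac{1}{11} \left(-3\right)\right)^{2} = - 4 \left(- \frac{3}{11}\right)^{2} = - \frac{4 \cdot 9}{121} = \left(-1\right) \frac{36}{121} = - \frac{36}{121}$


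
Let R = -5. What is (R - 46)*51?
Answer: -2601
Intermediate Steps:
(R - 46)*51 = (-5 - 46)*51 = -51*51 = -2601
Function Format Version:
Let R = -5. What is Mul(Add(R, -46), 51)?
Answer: -2601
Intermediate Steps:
Mul(Add(R, -46), 51) = Mul(Add(-5, -46), 51) = Mul(-51, 51) = -2601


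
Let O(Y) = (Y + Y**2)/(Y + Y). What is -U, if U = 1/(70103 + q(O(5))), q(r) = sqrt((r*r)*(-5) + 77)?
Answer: -70103/4914430577 + 4*sqrt(2)/4914430577 ≈ -1.4264e-5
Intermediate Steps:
O(Y) = (Y + Y**2)/(2*Y) (O(Y) = (Y + Y**2)/((2*Y)) = (Y + Y**2)*(1/(2*Y)) = (Y + Y**2)/(2*Y))
q(r) = sqrt(77 - 5*r**2) (q(r) = sqrt(r**2*(-5) + 77) = sqrt(-5*r**2 + 77) = sqrt(77 - 5*r**2))
U = 1/(70103 + 4*sqrt(2)) (U = 1/(70103 + sqrt(77 - 5*(1/2 + (1/2)*5)**2)) = 1/(70103 + sqrt(77 - 5*(1/2 + 5/2)**2)) = 1/(70103 + sqrt(77 - 5*3**2)) = 1/(70103 + sqrt(77 - 5*9)) = 1/(70103 + sqrt(77 - 45)) = 1/(70103 + sqrt(32)) = 1/(70103 + 4*sqrt(2)) ≈ 1.4264e-5)
-U = -(70103/4914430577 - 4*sqrt(2)/4914430577) = -70103/4914430577 + 4*sqrt(2)/4914430577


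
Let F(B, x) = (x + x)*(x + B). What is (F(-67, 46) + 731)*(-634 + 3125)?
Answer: -2991691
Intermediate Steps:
F(B, x) = 2*x*(B + x) (F(B, x) = (2*x)*(B + x) = 2*x*(B + x))
(F(-67, 46) + 731)*(-634 + 3125) = (2*46*(-67 + 46) + 731)*(-634 + 3125) = (2*46*(-21) + 731)*2491 = (-1932 + 731)*2491 = -1201*2491 = -2991691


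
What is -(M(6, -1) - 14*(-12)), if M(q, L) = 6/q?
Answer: -169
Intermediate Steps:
-(M(6, -1) - 14*(-12)) = -(6/6 - 14*(-12)) = -(6*(⅙) + 168) = -(1 + 168) = -1*169 = -169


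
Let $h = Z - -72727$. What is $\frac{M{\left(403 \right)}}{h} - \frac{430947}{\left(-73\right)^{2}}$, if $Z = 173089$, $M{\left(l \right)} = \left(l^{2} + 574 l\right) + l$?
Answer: $- \frac{51916663833}{654976732} \approx -79.265$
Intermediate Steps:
$M{\left(l \right)} = l^{2} + 575 l$
$h = 245816$ ($h = 173089 - -72727 = 173089 + 72727 = 245816$)
$\frac{M{\left(403 \right)}}{h} - \frac{430947}{\left(-73\right)^{2}} = \frac{403 \left(575 + 403\right)}{245816} - \frac{430947}{\left(-73\right)^{2}} = 403 \cdot 978 \cdot \frac{1}{245816} - \frac{430947}{5329} = 394134 \cdot \frac{1}{245816} - \frac{430947}{5329} = \frac{197067}{122908} - \frac{430947}{5329} = - \frac{51916663833}{654976732}$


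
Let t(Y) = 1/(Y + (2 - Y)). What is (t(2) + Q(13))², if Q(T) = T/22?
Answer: 144/121 ≈ 1.1901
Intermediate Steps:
Q(T) = T/22 (Q(T) = T*(1/22) = T/22)
t(Y) = ½ (t(Y) = 1/2 = ½)
(t(2) + Q(13))² = (½ + (1/22)*13)² = (½ + 13/22)² = (12/11)² = 144/121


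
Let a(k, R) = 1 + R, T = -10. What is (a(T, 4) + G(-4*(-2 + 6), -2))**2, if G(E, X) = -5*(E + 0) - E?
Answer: 10201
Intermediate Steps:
G(E, X) = -6*E (G(E, X) = -5*E - E = -6*E)
(a(T, 4) + G(-4*(-2 + 6), -2))**2 = ((1 + 4) - (-24)*(-2 + 6))**2 = (5 - (-24)*4)**2 = (5 - 6*(-16))**2 = (5 + 96)**2 = 101**2 = 10201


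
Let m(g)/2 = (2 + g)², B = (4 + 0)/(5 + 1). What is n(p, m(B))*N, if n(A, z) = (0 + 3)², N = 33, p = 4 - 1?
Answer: 297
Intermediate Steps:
B = ⅔ (B = 4/6 = 4*(⅙) = ⅔ ≈ 0.66667)
p = 3
m(g) = 2*(2 + g)²
n(A, z) = 9 (n(A, z) = 3² = 9)
n(p, m(B))*N = 9*33 = 297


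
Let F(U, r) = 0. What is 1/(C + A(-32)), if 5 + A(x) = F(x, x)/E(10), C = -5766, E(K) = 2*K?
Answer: -1/5771 ≈ -0.00017328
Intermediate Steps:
A(x) = -5 (A(x) = -5 + 0/((2*10)) = -5 + 0/20 = -5 + 0*(1/20) = -5 + 0 = -5)
1/(C + A(-32)) = 1/(-5766 - 5) = 1/(-5771) = -1/5771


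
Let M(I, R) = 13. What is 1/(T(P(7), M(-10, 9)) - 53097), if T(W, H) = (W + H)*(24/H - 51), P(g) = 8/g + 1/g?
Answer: -91/4895727 ≈ -1.8588e-5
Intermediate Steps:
P(g) = 9/g (P(g) = 8/g + 1/g = 9/g)
T(W, H) = (-51 + 24/H)*(H + W) (T(W, H) = (H + W)*(-51 + 24/H) = (-51 + 24/H)*(H + W))
1/(T(P(7), M(-10, 9)) - 53097) = 1/((24 - 51*13 - 459/7 + 24*(9/7)/13) - 53097) = 1/((24 - 663 - 459/7 + 24*(9*(1/7))*(1/13)) - 53097) = 1/((24 - 663 - 51*9/7 + 24*(9/7)*(1/13)) - 53097) = 1/((24 - 663 - 459/7 + 216/91) - 53097) = 1/(-63900/91 - 53097) = 1/(-4895727/91) = -91/4895727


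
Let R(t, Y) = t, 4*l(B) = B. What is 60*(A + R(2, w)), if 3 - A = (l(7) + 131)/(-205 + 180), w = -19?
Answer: 3093/5 ≈ 618.60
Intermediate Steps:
l(B) = B/4
A = 831/100 (A = 3 - ((¼)*7 + 131)/(-205 + 180) = 3 - (7/4 + 131)/(-25) = 3 - 531*(-1)/(4*25) = 3 - 1*(-531/100) = 3 + 531/100 = 831/100 ≈ 8.3100)
60*(A + R(2, w)) = 60*(831/100 + 2) = 60*(1031/100) = 3093/5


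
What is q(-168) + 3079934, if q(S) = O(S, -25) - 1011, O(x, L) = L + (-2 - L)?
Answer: 3078921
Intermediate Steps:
O(x, L) = -2
q(S) = -1013 (q(S) = -2 - 1011 = -1013)
q(-168) + 3079934 = -1013 + 3079934 = 3078921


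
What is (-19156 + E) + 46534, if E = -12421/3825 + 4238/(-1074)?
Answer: 18740107066/684675 ≈ 27371.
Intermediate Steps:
E = -4925084/684675 (E = -12421*1/3825 + 4238*(-1/1074) = -12421/3825 - 2119/537 = -4925084/684675 ≈ -7.1933)
(-19156 + E) + 46534 = (-19156 - 4925084/684675) + 46534 = -13120559384/684675 + 46534 = 18740107066/684675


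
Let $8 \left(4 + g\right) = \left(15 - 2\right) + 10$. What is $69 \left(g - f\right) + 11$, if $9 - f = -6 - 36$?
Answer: $- \frac{28685}{8} \approx -3585.6$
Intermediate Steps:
$g = - \frac{9}{8}$ ($g = -4 + \frac{\left(15 - 2\right) + 10}{8} = -4 + \frac{13 + 10}{8} = -4 + \frac{1}{8} \cdot 23 = -4 + \frac{23}{8} = - \frac{9}{8} \approx -1.125$)
$f = 51$ ($f = 9 - \left(-6 - 36\right) = 9 - -42 = 9 + 42 = 51$)
$69 \left(g - f\right) + 11 = 69 \left(- \frac{9}{8} - 51\right) + 11 = 69 \left(- \frac{417}{8}\right) + 11 = - \frac{28773}{8} + 11 = - \frac{28685}{8}$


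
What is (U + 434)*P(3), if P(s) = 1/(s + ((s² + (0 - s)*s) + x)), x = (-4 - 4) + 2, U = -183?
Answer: -251/3 ≈ -83.667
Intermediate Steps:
x = -6 (x = -8 + 2 = -6)
P(s) = 1/(-6 + s) (P(s) = 1/(s + ((s² + (0 - s)*s) - 6)) = 1/(s + ((s² + (-s)*s) - 6)) = 1/(s + ((s² - s²) - 6)) = 1/(s + (0 - 6)) = 1/(s - 6) = 1/(-6 + s))
(U + 434)*P(3) = (-183 + 434)/(-6 + 3) = 251/(-3) = 251*(-⅓) = -251/3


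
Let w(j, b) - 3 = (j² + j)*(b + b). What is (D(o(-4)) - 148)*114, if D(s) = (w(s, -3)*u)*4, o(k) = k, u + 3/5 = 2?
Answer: -304608/5 ≈ -60922.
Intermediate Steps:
u = 7/5 (u = -⅗ + 2 = 7/5 ≈ 1.4000)
w(j, b) = 3 + 2*b*(j + j²) (w(j, b) = 3 + (j² + j)*(b + b) = 3 + (j + j²)*(2*b) = 3 + 2*b*(j + j²))
D(s) = 84/5 - 168*s/5 - 168*s²/5 (D(s) = ((3 + 2*(-3)*s + 2*(-3)*s²)*(7/5))*4 = ((3 - 6*s - 6*s²)*(7/5))*4 = (21/5 - 42*s/5 - 42*s²/5)*4 = 84/5 - 168*s/5 - 168*s²/5)
(D(o(-4)) - 148)*114 = ((84/5 - 168/5*(-4) - 168/5*(-4)²) - 148)*114 = ((84/5 + 672/5 - 168/5*16) - 148)*114 = ((84/5 + 672/5 - 2688/5) - 148)*114 = (-1932/5 - 148)*114 = -2672/5*114 = -304608/5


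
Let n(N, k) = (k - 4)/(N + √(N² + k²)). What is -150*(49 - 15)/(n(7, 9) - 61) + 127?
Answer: 10699107/50941 + 4250*√130/50941 ≈ 210.98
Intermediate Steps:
n(N, k) = (-4 + k)/(N + √(N² + k²))
-150*(49 - 15)/(n(7, 9) - 61) + 127 = -150*(49 - 15)/((-4 + 9)/(7 + √(7² + 9²)) - 61) + 127 = -5100/(5/(7 + √(49 + 81)) - 61) + 127 = -5100/(5/(7 + √130) - 61) + 127 = -5100/(-61 + 5/(7 + √130)) + 127 = 127 - 5100/(-61 + 5/(7 + √130))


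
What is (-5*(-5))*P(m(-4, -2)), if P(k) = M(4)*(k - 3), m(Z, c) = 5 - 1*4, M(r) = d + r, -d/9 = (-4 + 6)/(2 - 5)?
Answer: -500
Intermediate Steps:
d = 6 (d = -9*(-4 + 6)/(2 - 5) = -18/(-3) = -18*(-1)/3 = -9*(-⅔) = 6)
M(r) = 6 + r
m(Z, c) = 1 (m(Z, c) = 5 - 4 = 1)
P(k) = -30 + 10*k (P(k) = (6 + 4)*(k - 3) = 10*(-3 + k) = -30 + 10*k)
(-5*(-5))*P(m(-4, -2)) = (-5*(-5))*(-30 + 10*1) = 25*(-30 + 10) = 25*(-20) = -500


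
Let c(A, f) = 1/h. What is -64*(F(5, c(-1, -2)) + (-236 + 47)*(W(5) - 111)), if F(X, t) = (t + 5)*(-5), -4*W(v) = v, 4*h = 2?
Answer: -1355536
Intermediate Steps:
h = 1/2 (h = (1/4)*2 = 1/2 ≈ 0.50000)
W(v) = -v/4
c(A, f) = 2 (c(A, f) = 1/(1/2) = 2)
F(X, t) = -25 - 5*t (F(X, t) = (5 + t)*(-5) = -25 - 5*t)
-64*(F(5, c(-1, -2)) + (-236 + 47)*(W(5) - 111)) = -64*((-25 - 5*2) + (-236 + 47)*(-1/4*5 - 111)) = -64*((-25 - 10) - 189*(-5/4 - 111)) = -64*(-35 - 189*(-449/4)) = -64*(-35 + 84861/4) = -64*84721/4 = -1355536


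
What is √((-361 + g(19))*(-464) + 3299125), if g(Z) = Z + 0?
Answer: √3457813 ≈ 1859.5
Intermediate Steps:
g(Z) = Z
√((-361 + g(19))*(-464) + 3299125) = √((-361 + 19)*(-464) + 3299125) = √(-342*(-464) + 3299125) = √(158688 + 3299125) = √3457813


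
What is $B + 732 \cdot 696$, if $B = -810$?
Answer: $508662$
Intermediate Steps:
$B + 732 \cdot 696 = -810 + 732 \cdot 696 = -810 + 509472 = 508662$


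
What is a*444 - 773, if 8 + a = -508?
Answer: -229877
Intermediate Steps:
a = -516 (a = -8 - 508 = -516)
a*444 - 773 = -516*444 - 773 = -229104 - 773 = -229877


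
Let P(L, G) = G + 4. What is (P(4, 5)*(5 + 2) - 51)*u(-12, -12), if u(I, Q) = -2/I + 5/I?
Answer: -3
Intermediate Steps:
u(I, Q) = 3/I
P(L, G) = 4 + G
(P(4, 5)*(5 + 2) - 51)*u(-12, -12) = ((4 + 5)*(5 + 2) - 51)*(3/(-12)) = (9*7 - 51)*(3*(-1/12)) = (63 - 51)*(-¼) = 12*(-¼) = -3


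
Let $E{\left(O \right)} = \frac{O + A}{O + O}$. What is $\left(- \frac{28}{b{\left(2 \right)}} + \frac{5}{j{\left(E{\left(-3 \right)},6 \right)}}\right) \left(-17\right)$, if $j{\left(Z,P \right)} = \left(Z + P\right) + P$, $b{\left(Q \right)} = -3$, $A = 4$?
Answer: $- \frac{35326}{213} \approx -165.85$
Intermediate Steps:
$E{\left(O \right)} = \frac{4 + O}{2 O}$ ($E{\left(O \right)} = \frac{O + 4}{O + O} = \frac{4 + O}{2 O}$)
$j{\left(Z,P \right)} = Z + 2 P$ ($j{\left(Z,P \right)} = \left(P + Z\right) + P = Z + 2 P$)
$\left(- \frac{28}{b{\left(2 \right)}} + \frac{5}{j{\left(E{\left(-3 \right)},6 \right)}}\right) \left(-17\right) = \left(- \frac{28}{-3} + \frac{5}{\frac{4 - 3}{2 \left(-3\right)} + 2 \cdot 6}\right) \left(-17\right) = \left(\left(-28\right) \left(- \frac{1}{3}\right) + \frac{5}{\frac{1}{2} \left(- \frac{1}{3}\right) 1 + 12}\right) \left(-17\right) = \left(\frac{28}{3} + \frac{5}{- \frac{1}{6} + 12}\right) \left(-17\right) = \left(\frac{28}{3} + \frac{5}{\frac{71}{6}}\right) \left(-17\right) = \left(\frac{28}{3} + 5 \cdot \frac{6}{71}\right) \left(-17\right) = \left(\frac{28}{3} + \frac{30}{71}\right) \left(-17\right) = \frac{2078}{213} \left(-17\right) = - \frac{35326}{213}$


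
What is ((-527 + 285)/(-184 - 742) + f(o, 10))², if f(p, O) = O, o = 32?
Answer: 22572001/214369 ≈ 105.30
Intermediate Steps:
((-527 + 285)/(-184 - 742) + f(o, 10))² = ((-527 + 285)/(-184 - 742) + 10)² = (-242/(-926) + 10)² = (-242*(-1/926) + 10)² = (121/463 + 10)² = (4751/463)² = 22572001/214369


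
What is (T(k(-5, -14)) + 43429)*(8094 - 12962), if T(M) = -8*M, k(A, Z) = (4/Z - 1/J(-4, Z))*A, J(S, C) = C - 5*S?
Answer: -4437809972/21 ≈ -2.1132e+8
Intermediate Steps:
k(A, Z) = A*(-1/(20 + Z) + 4/Z) (k(A, Z) = (4/Z - 1/(Z - 5*(-4)))*A = (4/Z - 1/(Z + 20))*A = (4/Z - 1/(20 + Z))*A = (-1/(20 + Z) + 4/Z)*A = A*(-1/(20 + Z) + 4/Z))
(T(k(-5, -14)) + 43429)*(8094 - 12962) = (-(-40)*(80 + 3*(-14))/((-14)*(20 - 14)) + 43429)*(8094 - 12962) = (-(-40)*(-1)*(80 - 42)/(14*6) + 43429)*(-4868) = (-(-40)*(-1)*38/(14*6) + 43429)*(-4868) = (-8*95/42 + 43429)*(-4868) = (-380/21 + 43429)*(-4868) = (911629/21)*(-4868) = -4437809972/21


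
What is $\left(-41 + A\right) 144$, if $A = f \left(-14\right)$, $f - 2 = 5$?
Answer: $-20016$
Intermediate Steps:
$f = 7$ ($f = 2 + 5 = 7$)
$A = -98$ ($A = 7 \left(-14\right) = -98$)
$\left(-41 + A\right) 144 = \left(-41 - 98\right) 144 = \left(-139\right) 144 = -20016$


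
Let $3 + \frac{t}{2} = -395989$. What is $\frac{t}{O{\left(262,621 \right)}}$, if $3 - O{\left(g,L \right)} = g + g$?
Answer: $\frac{791984}{521} \approx 1520.1$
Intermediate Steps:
$t = -791984$ ($t = -6 + 2 \left(-395989\right) = -6 - 791978 = -791984$)
$O{\left(g,L \right)} = 3 - 2 g$ ($O{\left(g,L \right)} = 3 - \left(g + g\right) = 3 - 2 g$)
$\frac{t}{O{\left(262,621 \right)}} = - \frac{791984}{3 - 524} = - \frac{791984}{-521} = \left(-791984\right) \left(- \frac{1}{521}\right) = \frac{791984}{521}$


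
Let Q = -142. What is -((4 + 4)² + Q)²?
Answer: -6084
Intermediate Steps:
-((4 + 4)² + Q)² = -((4 + 4)² - 142)² = -(8² - 142)² = -(64 - 142)² = -1*(-78)² = -1*6084 = -6084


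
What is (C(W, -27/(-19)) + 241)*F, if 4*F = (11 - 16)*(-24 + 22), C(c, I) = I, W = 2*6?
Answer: 11515/19 ≈ 606.05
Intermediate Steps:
W = 12
F = 5/2 (F = ((11 - 16)*(-24 + 22))/4 = (-5*(-2))/4 = (1/4)*10 = 5/2 ≈ 2.5000)
(C(W, -27/(-19)) + 241)*F = (-27/(-19) + 241)*(5/2) = (-27*(-1/19) + 241)*(5/2) = (27/19 + 241)*(5/2) = (4606/19)*(5/2) = 11515/19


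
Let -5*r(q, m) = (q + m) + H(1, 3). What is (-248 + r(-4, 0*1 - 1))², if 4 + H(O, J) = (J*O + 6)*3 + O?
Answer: 1585081/25 ≈ 63403.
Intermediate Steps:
H(O, J) = 14 + O + 3*J*O (H(O, J) = -4 + ((J*O + 6)*3 + O) = -4 + ((6 + J*O)*3 + O) = -4 + ((18 + 3*J*O) + O) = -4 + (18 + O + 3*J*O) = 14 + O + 3*J*O)
r(q, m) = -24/5 - m/5 - q/5 (r(q, m) = -((q + m) + (14 + 1 + 3*3*1))/5 = -((m + q) + (14 + 1 + 9))/5 = -((m + q) + 24)/5 = -(24 + m + q)/5 = -24/5 - m/5 - q/5)
(-248 + r(-4, 0*1 - 1))² = (-248 + (-24/5 - (0*1 - 1)/5 - ⅕*(-4)))² = (-248 + (-24/5 - (0 - 1)/5 + ⅘))² = (-248 + (-24/5 - ⅕*(-1) + ⅘))² = (-248 + (-24/5 + ⅕ + ⅘))² = (-248 - 19/5)² = (-1259/5)² = 1585081/25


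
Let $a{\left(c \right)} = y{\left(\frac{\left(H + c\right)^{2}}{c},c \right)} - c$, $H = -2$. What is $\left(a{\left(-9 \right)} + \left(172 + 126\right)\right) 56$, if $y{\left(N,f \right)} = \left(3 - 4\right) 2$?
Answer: $17080$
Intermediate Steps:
$y{\left(N,f \right)} = -2$ ($y{\left(N,f \right)} = \left(-1\right) 2 = -2$)
$a{\left(c \right)} = -2 - c$
$\left(a{\left(-9 \right)} + \left(172 + 126\right)\right) 56 = \left(\left(-2 - -9\right) + \left(172 + 126\right)\right) 56 = \left(\left(-2 + 9\right) + 298\right) 56 = \left(7 + 298\right) 56 = 305 \cdot 56 = 17080$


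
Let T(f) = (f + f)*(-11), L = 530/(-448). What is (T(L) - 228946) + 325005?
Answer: 10761523/112 ≈ 96085.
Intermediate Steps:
L = -265/224 (L = 530*(-1/448) = -265/224 ≈ -1.1830)
T(f) = -22*f (T(f) = (2*f)*(-11) = -22*f)
(T(L) - 228946) + 325005 = (-22*(-265/224) - 228946) + 325005 = (2915/112 - 228946) + 325005 = -25639037/112 + 325005 = 10761523/112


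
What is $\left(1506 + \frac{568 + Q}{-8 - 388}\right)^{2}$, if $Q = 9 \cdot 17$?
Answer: $\frac{354804879025}{156816} \approx 2.2626 \cdot 10^{6}$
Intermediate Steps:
$Q = 153$
$\left(1506 + \frac{568 + Q}{-8 - 388}\right)^{2} = \left(1506 + \frac{568 + 153}{-8 - 388}\right)^{2} = \left(1506 + \frac{721}{-396}\right)^{2} = \left(1506 + 721 \left(- \frac{1}{396}\right)\right)^{2} = \left(1506 - \frac{721}{396}\right)^{2} = \left(\frac{595655}{396}\right)^{2} = \frac{354804879025}{156816}$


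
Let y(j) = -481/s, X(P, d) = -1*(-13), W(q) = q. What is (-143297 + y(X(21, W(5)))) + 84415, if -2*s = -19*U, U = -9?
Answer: -10067860/171 ≈ -58876.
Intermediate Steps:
s = -171/2 (s = -(-19)*(-9)/2 = -½*171 = -171/2 ≈ -85.500)
X(P, d) = 13
y(j) = 962/171 (y(j) = -481/(-171/2) = -481*(-2/171) = 962/171)
(-143297 + y(X(21, W(5)))) + 84415 = (-143297 + 962/171) + 84415 = -24502825/171 + 84415 = -10067860/171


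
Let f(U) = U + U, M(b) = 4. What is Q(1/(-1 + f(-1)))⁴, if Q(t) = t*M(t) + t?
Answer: 625/81 ≈ 7.7160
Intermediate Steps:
f(U) = 2*U
Q(t) = 5*t (Q(t) = t*4 + t = 4*t + t = 5*t)
Q(1/(-1 + f(-1)))⁴ = (5/(-1 + 2*(-1)))⁴ = (5/(-1 - 2))⁴ = (5/(-3))⁴ = (5*(-⅓))⁴ = (-5/3)⁴ = 625/81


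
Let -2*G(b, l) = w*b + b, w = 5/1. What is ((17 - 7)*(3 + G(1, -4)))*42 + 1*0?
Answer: 0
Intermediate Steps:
w = 5 (w = 5*1 = 5)
G(b, l) = -3*b (G(b, l) = -(5*b + b)/2 = -3*b)
((17 - 7)*(3 + G(1, -4)))*42 + 1*0 = ((17 - 7)*(3 - 3*1))*42 + 1*0 = (10*(3 - 3))*42 + 0 = (10*0)*42 + 0 = 0*42 + 0 = 0 + 0 = 0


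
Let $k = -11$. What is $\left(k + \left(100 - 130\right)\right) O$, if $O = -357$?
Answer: $14637$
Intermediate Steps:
$\left(k + \left(100 - 130\right)\right) O = \left(-11 + \left(100 - 130\right)\right) \left(-357\right) = \left(-11 - 30\right) \left(-357\right) = \left(-41\right) \left(-357\right) = 14637$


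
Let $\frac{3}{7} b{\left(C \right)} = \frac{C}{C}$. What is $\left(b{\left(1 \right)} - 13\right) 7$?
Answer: $- \frac{224}{3} \approx -74.667$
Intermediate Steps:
$b{\left(C \right)} = \frac{7}{3}$ ($b{\left(C \right)} = \frac{7 \frac{C}{C}}{3} = \frac{7}{3} \cdot 1 = \frac{7}{3}$)
$\left(b{\left(1 \right)} - 13\right) 7 = \left(\frac{7}{3} - 13\right) 7 = \left(- \frac{32}{3}\right) 7 = - \frac{224}{3}$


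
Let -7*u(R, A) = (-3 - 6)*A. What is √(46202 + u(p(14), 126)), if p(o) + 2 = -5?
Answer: 2*√11591 ≈ 215.32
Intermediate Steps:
p(o) = -7 (p(o) = -2 - 5 = -7)
u(R, A) = 9*A/7 (u(R, A) = -(-3 - 6)*A/7 = -(-9)*A/7 = 9*A/7)
√(46202 + u(p(14), 126)) = √(46202 + (9/7)*126) = √(46202 + 162) = √46364 = 2*√11591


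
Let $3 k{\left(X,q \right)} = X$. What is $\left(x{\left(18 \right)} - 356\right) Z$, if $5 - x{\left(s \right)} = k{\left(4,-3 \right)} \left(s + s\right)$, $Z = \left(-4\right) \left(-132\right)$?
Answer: $-210672$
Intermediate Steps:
$Z = 528$
$k{\left(X,q \right)} = \frac{X}{3}$
$x{\left(s \right)} = 5 - \frac{8 s}{3}$ ($x{\left(s \right)} = 5 - \frac{1}{3} \cdot 4 \left(s + s\right) = 5 - \frac{4 \cdot 2 s}{3} = 5 - \frac{8 s}{3}$)
$\left(x{\left(18 \right)} - 356\right) Z = \left(\left(5 - 48\right) - 356\right) 528 = \left(-43 - 356\right) 528 = \left(-399\right) 528 = -210672$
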